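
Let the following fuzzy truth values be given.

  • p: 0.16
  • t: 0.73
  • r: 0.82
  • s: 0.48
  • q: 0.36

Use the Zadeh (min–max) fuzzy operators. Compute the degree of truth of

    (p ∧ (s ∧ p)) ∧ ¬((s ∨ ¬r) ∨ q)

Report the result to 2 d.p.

0.16

s ∧ p = min(a, b) on (0.48, 0.16) = 0.16
p ∧ (s ∧ p) = min(a, b) on (0.16, 0.16) = 0.16
¬r = 1 − 0.82 = 0.18
s ∨ ¬r = max(a, b) on (0.48, 0.18) = 0.48
(s ∨ ¬r) ∨ q = max(a, b) on (0.48, 0.36) = 0.48
¬((s ∨ ¬r) ∨ q) = 1 − 0.48 = 0.52
(p ∧ (s ∧ p)) ∧ ¬((s ∨ ¬r) ∨ q) = min(a, b) on (0.16, 0.52) = 0.16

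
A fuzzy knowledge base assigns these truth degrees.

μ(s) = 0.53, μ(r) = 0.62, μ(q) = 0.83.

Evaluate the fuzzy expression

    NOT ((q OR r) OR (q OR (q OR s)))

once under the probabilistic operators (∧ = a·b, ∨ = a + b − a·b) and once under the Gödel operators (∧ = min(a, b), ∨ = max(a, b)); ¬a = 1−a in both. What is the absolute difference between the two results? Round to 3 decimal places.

0.169

Under probabilistic:
  q OR r = a + b − a·b on (0.8300, 0.6200) = 0.9354
  q OR s = a + b − a·b on (0.8300, 0.5300) = 0.9201
  q OR (q OR s) = a + b − a·b on (0.8300, 0.9201) = 0.9864
  (q OR r) OR (q OR (q OR s)) = a + b − a·b on (0.9354, 0.9864) = 0.9991
  NOT ((q OR r) OR (q OR (q OR s))) = 1 − 0.9991 = 0.0009
  → value = 0.0009
Under Gödel:
  q OR r = max(a, b) on (0.83, 0.62) = 0.83
  q OR s = max(a, b) on (0.83, 0.53) = 0.83
  q OR (q OR s) = max(a, b) on (0.83, 0.83) = 0.83
  (q OR r) OR (q OR (q OR s)) = max(a, b) on (0.83, 0.83) = 0.83
  NOT ((q OR r) OR (q OR (q OR s))) = 1 − 0.83 = 0.17
  → value = 0.1700
|0.0009 − 0.1700| = 0.169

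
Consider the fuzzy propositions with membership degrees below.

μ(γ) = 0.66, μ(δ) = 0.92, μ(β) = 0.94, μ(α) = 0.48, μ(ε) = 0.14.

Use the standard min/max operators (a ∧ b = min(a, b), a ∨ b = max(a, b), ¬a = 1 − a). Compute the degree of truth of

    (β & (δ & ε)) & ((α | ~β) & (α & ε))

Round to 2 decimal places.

0.14

δ & ε = min(a, b) on (0.92, 0.14) = 0.14
β & (δ & ε) = min(a, b) on (0.94, 0.14) = 0.14
~β = 1 − 0.94 = 0.06
α | ~β = max(a, b) on (0.48, 0.06) = 0.48
α & ε = min(a, b) on (0.48, 0.14) = 0.14
(α | ~β) & (α & ε) = min(a, b) on (0.48, 0.14) = 0.14
(β & (δ & ε)) & ((α | ~β) & (α & ε)) = min(a, b) on (0.14, 0.14) = 0.14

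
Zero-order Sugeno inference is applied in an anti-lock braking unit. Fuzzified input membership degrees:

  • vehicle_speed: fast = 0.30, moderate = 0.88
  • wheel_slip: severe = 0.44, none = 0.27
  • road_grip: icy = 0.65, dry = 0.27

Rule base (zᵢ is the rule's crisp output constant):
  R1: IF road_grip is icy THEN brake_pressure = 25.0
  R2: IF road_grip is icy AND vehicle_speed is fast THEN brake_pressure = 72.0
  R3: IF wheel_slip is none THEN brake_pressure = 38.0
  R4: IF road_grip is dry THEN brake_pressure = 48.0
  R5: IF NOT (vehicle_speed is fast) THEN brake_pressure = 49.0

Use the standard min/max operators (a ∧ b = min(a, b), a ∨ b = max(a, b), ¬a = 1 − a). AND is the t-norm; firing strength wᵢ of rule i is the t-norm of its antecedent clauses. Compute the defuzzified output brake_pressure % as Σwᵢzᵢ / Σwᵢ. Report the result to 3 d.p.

R1 (z=25.0): icy=0.65 → w = 0.65
R2 (z=72.0): icy=0.65, fast=0.30; AND[min(a, b)] → w = 0.30
R3 (z=38.0): none=0.27 → w = 0.27
R4 (z=48.0): dry=0.27 → w = 0.27
R5 (z=49.0): ¬fast=1−0.30=0.70 → w = 0.70
Weighted average = (0.65·25.0 + 0.30·72.0 + 0.27·38.0 + 0.27·48.0 + 0.70·49.0) / (0.65 + 0.30 + 0.27 + 0.27 + 0.70)
  = 95.3700 / 2.1900 = 43.548

43.548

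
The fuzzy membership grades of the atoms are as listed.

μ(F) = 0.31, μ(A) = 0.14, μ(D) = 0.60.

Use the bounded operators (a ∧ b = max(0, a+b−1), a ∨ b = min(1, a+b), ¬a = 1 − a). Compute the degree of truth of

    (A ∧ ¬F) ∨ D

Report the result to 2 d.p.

¬F = 1 − 0.31 = 0.69
A ∧ ¬F = max(0, a+b−1) on (0.14, 0.69) = 0.00
(A ∧ ¬F) ∨ D = min(1, a+b) on (0.00, 0.60) = 0.60

0.60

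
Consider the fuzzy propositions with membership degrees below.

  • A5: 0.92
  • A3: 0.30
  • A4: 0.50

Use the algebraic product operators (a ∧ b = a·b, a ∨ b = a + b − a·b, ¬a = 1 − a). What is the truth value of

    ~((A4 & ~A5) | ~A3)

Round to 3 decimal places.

0.288

~A5 = 1 − 0.9200 = 0.0800
A4 & ~A5 = a·b on (0.5000, 0.0800) = 0.0400
~A3 = 1 − 0.3000 = 0.7000
(A4 & ~A5) | ~A3 = a + b − a·b on (0.0400, 0.7000) = 0.7120
~((A4 & ~A5) | ~A3) = 1 − 0.7120 = 0.2880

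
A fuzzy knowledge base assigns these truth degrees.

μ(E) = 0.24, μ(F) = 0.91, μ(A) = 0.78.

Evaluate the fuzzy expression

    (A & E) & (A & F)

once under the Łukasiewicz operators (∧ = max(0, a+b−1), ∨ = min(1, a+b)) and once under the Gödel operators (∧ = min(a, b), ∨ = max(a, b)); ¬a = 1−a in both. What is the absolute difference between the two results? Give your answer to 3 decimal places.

0.240

Under Łukasiewicz:
  A & E = max(0, a+b−1) on (0.78, 0.24) = 0.02
  A & F = max(0, a+b−1) on (0.78, 0.91) = 0.69
  (A & E) & (A & F) = max(0, a+b−1) on (0.02, 0.69) = 0.00
  → value = 0.0000
Under Gödel:
  A & E = min(a, b) on (0.78, 0.24) = 0.24
  A & F = min(a, b) on (0.78, 0.91) = 0.78
  (A & E) & (A & F) = min(a, b) on (0.24, 0.78) = 0.24
  → value = 0.2400
|0.0000 − 0.2400| = 0.240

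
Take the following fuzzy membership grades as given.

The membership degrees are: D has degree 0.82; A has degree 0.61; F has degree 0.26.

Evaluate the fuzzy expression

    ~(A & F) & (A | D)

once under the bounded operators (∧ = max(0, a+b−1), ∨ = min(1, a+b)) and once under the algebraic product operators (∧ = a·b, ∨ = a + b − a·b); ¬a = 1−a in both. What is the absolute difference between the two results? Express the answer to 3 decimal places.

Under bounded:
  A & F = max(0, a+b−1) on (0.61, 0.26) = 0.00
  ~(A & F) = 1 − 0.00 = 1.00
  A | D = min(1, a+b) on (0.61, 0.82) = 1.00
  ~(A & F) & (A | D) = max(0, a+b−1) on (1.00, 1.00) = 1.00
  → value = 1.0000
Under algebraic product:
  A & F = a·b on (0.6100, 0.2600) = 0.1586
  ~(A & F) = 1 − 0.1586 = 0.8414
  A | D = a + b − a·b on (0.6100, 0.8200) = 0.9298
  ~(A & F) & (A | D) = a·b on (0.8414, 0.9298) = 0.7823
  → value = 0.7823
|1.0000 − 0.7823| = 0.218

0.218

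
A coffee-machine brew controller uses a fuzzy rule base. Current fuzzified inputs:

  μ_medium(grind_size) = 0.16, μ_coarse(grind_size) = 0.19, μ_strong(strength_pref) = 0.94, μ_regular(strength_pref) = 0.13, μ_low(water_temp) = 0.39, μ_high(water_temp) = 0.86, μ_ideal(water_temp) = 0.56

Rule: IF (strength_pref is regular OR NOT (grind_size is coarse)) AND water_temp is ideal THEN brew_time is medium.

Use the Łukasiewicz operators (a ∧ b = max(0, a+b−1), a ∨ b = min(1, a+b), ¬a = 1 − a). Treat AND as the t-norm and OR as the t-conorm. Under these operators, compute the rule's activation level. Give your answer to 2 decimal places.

firing strength: (regular=0.13 OR ¬coarse=1−0.19=0.81) = 0.94; AND[max(0, a+b−1)] with ideal=0.56 → w = 0.50

0.50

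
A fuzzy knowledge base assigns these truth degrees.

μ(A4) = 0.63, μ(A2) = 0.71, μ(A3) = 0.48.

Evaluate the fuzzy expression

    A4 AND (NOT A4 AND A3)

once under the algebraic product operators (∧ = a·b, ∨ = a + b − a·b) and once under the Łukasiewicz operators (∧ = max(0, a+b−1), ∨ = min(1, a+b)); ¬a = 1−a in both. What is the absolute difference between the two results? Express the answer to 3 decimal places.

0.112

Under algebraic product:
  NOT A4 = 1 − 0.6300 = 0.3700
  NOT A4 AND A3 = a·b on (0.3700, 0.4800) = 0.1776
  A4 AND (NOT A4 AND A3) = a·b on (0.6300, 0.1776) = 0.1119
  → value = 0.1119
Under Łukasiewicz:
  NOT A4 = 1 − 0.63 = 0.37
  NOT A4 AND A3 = max(0, a+b−1) on (0.37, 0.48) = 0.00
  A4 AND (NOT A4 AND A3) = max(0, a+b−1) on (0.63, 0.00) = 0.00
  → value = 0.0000
|0.1119 − 0.0000| = 0.112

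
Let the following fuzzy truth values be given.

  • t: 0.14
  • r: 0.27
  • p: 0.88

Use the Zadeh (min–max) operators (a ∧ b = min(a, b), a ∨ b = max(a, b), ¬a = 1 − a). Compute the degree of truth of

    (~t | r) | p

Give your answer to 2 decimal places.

0.88

~t = 1 − 0.14 = 0.86
~t | r = max(a, b) on (0.86, 0.27) = 0.86
(~t | r) | p = max(a, b) on (0.86, 0.88) = 0.88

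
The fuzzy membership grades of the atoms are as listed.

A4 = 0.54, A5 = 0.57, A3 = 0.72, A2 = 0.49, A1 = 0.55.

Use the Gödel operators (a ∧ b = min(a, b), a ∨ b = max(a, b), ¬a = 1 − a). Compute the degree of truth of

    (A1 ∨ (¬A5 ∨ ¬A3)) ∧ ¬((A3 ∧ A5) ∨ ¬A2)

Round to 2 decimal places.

0.43

¬A5 = 1 − 0.57 = 0.43
¬A3 = 1 − 0.72 = 0.28
¬A5 ∨ ¬A3 = max(a, b) on (0.43, 0.28) = 0.43
A1 ∨ (¬A5 ∨ ¬A3) = max(a, b) on (0.55, 0.43) = 0.55
A3 ∧ A5 = min(a, b) on (0.72, 0.57) = 0.57
¬A2 = 1 − 0.49 = 0.51
(A3 ∧ A5) ∨ ¬A2 = max(a, b) on (0.57, 0.51) = 0.57
¬((A3 ∧ A5) ∨ ¬A2) = 1 − 0.57 = 0.43
(A1 ∨ (¬A5 ∨ ¬A3)) ∧ ¬((A3 ∧ A5) ∨ ¬A2) = min(a, b) on (0.55, 0.43) = 0.43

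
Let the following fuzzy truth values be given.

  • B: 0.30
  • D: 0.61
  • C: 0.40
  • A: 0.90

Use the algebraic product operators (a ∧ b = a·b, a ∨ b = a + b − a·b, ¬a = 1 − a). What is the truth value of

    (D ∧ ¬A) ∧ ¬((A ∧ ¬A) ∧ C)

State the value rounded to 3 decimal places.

0.059

¬A = 1 − 0.9000 = 0.1000
D ∧ ¬A = a·b on (0.6100, 0.1000) = 0.0610
¬A = 1 − 0.9000 = 0.1000
A ∧ ¬A = a·b on (0.9000, 0.1000) = 0.0900
(A ∧ ¬A) ∧ C = a·b on (0.0900, 0.4000) = 0.0360
¬((A ∧ ¬A) ∧ C) = 1 − 0.0360 = 0.9640
(D ∧ ¬A) ∧ ¬((A ∧ ¬A) ∧ C) = a·b on (0.0610, 0.9640) = 0.0588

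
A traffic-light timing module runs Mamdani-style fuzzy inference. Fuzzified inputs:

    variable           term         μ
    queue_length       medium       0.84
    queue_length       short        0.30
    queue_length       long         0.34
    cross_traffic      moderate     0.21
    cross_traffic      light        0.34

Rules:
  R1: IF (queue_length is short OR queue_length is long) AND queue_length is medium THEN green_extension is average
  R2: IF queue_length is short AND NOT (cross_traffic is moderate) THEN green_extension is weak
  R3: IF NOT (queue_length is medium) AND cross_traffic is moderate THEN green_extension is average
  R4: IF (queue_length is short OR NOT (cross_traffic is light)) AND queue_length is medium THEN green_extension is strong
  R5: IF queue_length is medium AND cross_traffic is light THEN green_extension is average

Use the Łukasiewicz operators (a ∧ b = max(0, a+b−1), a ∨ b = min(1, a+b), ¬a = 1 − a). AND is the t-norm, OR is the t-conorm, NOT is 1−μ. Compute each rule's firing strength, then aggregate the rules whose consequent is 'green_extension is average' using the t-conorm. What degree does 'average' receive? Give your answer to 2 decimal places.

R1: (short=0.30 OR long=0.34) = 0.64; AND[max(0, a+b−1)] with medium=0.84 → w = 0.48
R2: short=0.30, ¬moderate=1−0.21=0.79; AND[max(0, a+b−1)] → w = 0.09
R3: ¬medium=1−0.84=0.16, moderate=0.21; AND[max(0, a+b−1)] → w = 0.00
R4: (short=0.30 OR ¬light=1−0.34=0.66) = 0.96; AND[max(0, a+b−1)] with medium=0.84 → w = 0.80
R5: medium=0.84, light=0.34; AND[max(0, a+b−1)] → w = 0.18
Rules with consequent 'average': {R1, R3, R5} → strengths 0.48, 0.00, 0.18
Aggregate via t-conorm [min(1, a+b)]: 0.66

0.66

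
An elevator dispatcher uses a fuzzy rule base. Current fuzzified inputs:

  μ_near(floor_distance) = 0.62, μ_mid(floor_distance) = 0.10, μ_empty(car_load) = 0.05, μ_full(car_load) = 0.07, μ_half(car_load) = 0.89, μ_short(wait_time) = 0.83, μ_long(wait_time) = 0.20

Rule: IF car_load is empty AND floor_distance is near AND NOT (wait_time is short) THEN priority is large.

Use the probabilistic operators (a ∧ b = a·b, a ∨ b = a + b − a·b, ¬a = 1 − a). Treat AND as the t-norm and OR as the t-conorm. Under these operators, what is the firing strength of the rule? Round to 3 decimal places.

0.005

firing strength: empty=0.05, near=0.62, ¬short=1−0.83=0.17; AND[a·b] → w = 0.0053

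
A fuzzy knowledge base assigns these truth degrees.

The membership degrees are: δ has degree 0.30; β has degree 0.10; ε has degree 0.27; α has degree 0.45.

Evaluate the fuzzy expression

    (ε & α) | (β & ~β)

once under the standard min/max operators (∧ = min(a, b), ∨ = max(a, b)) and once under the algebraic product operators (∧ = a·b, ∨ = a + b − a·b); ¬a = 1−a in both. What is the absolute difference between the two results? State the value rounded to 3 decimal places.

Under standard min/max:
  ε & α = min(a, b) on (0.27, 0.45) = 0.27
  ~β = 1 − 0.10 = 0.90
  β & ~β = min(a, b) on (0.10, 0.90) = 0.10
  (ε & α) | (β & ~β) = max(a, b) on (0.27, 0.10) = 0.27
  → value = 0.2700
Under algebraic product:
  ε & α = a·b on (0.2700, 0.4500) = 0.1215
  ~β = 1 − 0.1000 = 0.9000
  β & ~β = a·b on (0.1000, 0.9000) = 0.0900
  (ε & α) | (β & ~β) = a + b − a·b on (0.1215, 0.0900) = 0.2006
  → value = 0.2006
|0.2700 − 0.2006| = 0.069

0.069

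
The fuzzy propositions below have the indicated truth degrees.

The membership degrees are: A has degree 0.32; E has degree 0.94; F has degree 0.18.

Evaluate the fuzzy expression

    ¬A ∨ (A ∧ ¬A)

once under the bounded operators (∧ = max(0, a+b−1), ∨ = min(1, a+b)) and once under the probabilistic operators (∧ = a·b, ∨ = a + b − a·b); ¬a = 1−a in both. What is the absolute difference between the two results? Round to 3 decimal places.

Under bounded:
  ¬A = 1 − 0.32 = 0.68
  ¬A = 1 − 0.32 = 0.68
  A ∧ ¬A = max(0, a+b−1) on (0.32, 0.68) = 0.00
  ¬A ∨ (A ∧ ¬A) = min(1, a+b) on (0.68, 0.00) = 0.68
  → value = 0.6800
Under probabilistic:
  ¬A = 1 − 0.3200 = 0.6800
  ¬A = 1 − 0.3200 = 0.6800
  A ∧ ¬A = a·b on (0.3200, 0.6800) = 0.2176
  ¬A ∨ (A ∧ ¬A) = a + b − a·b on (0.6800, 0.2176) = 0.7496
  → value = 0.7496
|0.6800 − 0.7496| = 0.070

0.070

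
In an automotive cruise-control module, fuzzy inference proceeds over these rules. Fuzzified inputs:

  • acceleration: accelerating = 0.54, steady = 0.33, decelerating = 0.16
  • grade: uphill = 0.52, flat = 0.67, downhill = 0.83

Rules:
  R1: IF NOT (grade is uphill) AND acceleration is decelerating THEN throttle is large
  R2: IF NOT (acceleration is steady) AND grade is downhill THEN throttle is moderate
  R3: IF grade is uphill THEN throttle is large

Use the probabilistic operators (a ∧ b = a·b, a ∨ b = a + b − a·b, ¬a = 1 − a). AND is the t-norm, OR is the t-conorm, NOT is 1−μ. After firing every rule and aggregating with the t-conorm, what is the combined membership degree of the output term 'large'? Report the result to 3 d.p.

0.557

R1: ¬uphill=1−0.52=0.48, decelerating=0.16; AND[a·b] → w = 0.0768
R2: ¬steady=1−0.33=0.67, downhill=0.83; AND[a·b] → w = 0.5561
R3: uphill=0.52 → w = 0.5200
Rules with consequent 'large': {R1, R3} → strengths 0.0768, 0.5200
Aggregate via t-conorm [a + b − a·b]: 0.5569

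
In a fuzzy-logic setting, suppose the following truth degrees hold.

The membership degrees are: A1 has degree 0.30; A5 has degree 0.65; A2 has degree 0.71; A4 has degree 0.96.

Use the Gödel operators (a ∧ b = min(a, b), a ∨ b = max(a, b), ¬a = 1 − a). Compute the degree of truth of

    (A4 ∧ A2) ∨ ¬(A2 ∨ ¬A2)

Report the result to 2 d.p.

0.71

A4 ∧ A2 = min(a, b) on (0.96, 0.71) = 0.71
¬A2 = 1 − 0.71 = 0.29
A2 ∨ ¬A2 = max(a, b) on (0.71, 0.29) = 0.71
¬(A2 ∨ ¬A2) = 1 − 0.71 = 0.29
(A4 ∧ A2) ∨ ¬(A2 ∨ ¬A2) = max(a, b) on (0.71, 0.29) = 0.71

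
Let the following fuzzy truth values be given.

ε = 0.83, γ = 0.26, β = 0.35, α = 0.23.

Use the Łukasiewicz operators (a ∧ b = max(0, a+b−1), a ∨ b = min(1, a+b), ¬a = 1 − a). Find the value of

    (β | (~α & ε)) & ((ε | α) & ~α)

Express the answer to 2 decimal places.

~α = 1 − 0.23 = 0.77
~α & ε = max(0, a+b−1) on (0.77, 0.83) = 0.60
β | (~α & ε) = min(1, a+b) on (0.35, 0.60) = 0.95
ε | α = min(1, a+b) on (0.83, 0.23) = 1.00
~α = 1 − 0.23 = 0.77
(ε | α) & ~α = max(0, a+b−1) on (1.00, 0.77) = 0.77
(β | (~α & ε)) & ((ε | α) & ~α) = max(0, a+b−1) on (0.95, 0.77) = 0.72

0.72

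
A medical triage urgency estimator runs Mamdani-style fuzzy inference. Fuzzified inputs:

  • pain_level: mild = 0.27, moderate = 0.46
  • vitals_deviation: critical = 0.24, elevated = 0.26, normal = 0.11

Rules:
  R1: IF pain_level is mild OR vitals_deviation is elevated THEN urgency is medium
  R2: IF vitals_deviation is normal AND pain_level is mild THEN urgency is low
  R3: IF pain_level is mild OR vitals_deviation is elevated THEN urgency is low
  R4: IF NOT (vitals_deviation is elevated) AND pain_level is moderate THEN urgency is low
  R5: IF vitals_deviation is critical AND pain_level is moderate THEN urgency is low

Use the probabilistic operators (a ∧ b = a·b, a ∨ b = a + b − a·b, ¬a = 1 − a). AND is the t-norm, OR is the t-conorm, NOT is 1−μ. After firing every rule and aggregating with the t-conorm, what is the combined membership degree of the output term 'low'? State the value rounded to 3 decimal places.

0.692

R1: mild=0.27, elevated=0.26; OR[a + b − a·b] → w = 0.4598
R2: normal=0.11, mild=0.27; AND[a·b] → w = 0.0297
R3: mild=0.27, elevated=0.26; OR[a + b − a·b] → w = 0.4598
R4: ¬elevated=1−0.26=0.74, moderate=0.46; AND[a·b] → w = 0.3404
R5: critical=0.24, moderate=0.46; AND[a·b] → w = 0.1104
Rules with consequent 'low': {R2, R3, R4, R5} → strengths 0.0297, 0.4598, 0.3404, 0.1104
Aggregate via t-conorm [a + b − a·b]: 0.6924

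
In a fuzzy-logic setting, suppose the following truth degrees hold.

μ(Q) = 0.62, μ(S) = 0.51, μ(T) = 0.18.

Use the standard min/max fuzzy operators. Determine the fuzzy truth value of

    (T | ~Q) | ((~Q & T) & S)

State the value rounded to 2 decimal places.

~Q = 1 − 0.62 = 0.38
T | ~Q = max(a, b) on (0.18, 0.38) = 0.38
~Q = 1 − 0.62 = 0.38
~Q & T = min(a, b) on (0.38, 0.18) = 0.18
(~Q & T) & S = min(a, b) on (0.18, 0.51) = 0.18
(T | ~Q) | ((~Q & T) & S) = max(a, b) on (0.38, 0.18) = 0.38

0.38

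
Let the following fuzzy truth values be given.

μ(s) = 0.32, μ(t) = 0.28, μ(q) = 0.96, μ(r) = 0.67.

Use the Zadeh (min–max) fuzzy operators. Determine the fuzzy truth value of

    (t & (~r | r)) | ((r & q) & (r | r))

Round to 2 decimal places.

~r = 1 − 0.67 = 0.33
~r | r = max(a, b) on (0.33, 0.67) = 0.67
t & (~r | r) = min(a, b) on (0.28, 0.67) = 0.28
r & q = min(a, b) on (0.67, 0.96) = 0.67
r | r = max(a, b) on (0.67, 0.67) = 0.67
(r & q) & (r | r) = min(a, b) on (0.67, 0.67) = 0.67
(t & (~r | r)) | ((r & q) & (r | r)) = max(a, b) on (0.28, 0.67) = 0.67

0.67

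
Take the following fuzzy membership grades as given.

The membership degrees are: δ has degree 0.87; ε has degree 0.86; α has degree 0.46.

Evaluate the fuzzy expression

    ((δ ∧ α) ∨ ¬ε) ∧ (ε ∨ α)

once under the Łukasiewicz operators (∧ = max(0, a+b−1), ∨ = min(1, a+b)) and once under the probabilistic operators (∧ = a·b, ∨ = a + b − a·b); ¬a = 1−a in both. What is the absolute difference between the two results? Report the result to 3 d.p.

Under Łukasiewicz:
  δ ∧ α = max(0, a+b−1) on (0.87, 0.46) = 0.33
  ¬ε = 1 − 0.86 = 0.14
  (δ ∧ α) ∨ ¬ε = min(1, a+b) on (0.33, 0.14) = 0.47
  ε ∨ α = min(1, a+b) on (0.86, 0.46) = 1.00
  ((δ ∧ α) ∨ ¬ε) ∧ (ε ∨ α) = max(0, a+b−1) on (0.47, 1.00) = 0.47
  → value = 0.4700
Under probabilistic:
  δ ∧ α = a·b on (0.8700, 0.4600) = 0.4002
  ¬ε = 1 − 0.8600 = 0.1400
  (δ ∧ α) ∨ ¬ε = a + b − a·b on (0.4002, 0.1400) = 0.4842
  ε ∨ α = a + b − a·b on (0.8600, 0.4600) = 0.9244
  ((δ ∧ α) ∨ ¬ε) ∧ (ε ∨ α) = a·b on (0.4842, 0.9244) = 0.4476
  → value = 0.4476
|0.4700 − 0.4476| = 0.022

0.022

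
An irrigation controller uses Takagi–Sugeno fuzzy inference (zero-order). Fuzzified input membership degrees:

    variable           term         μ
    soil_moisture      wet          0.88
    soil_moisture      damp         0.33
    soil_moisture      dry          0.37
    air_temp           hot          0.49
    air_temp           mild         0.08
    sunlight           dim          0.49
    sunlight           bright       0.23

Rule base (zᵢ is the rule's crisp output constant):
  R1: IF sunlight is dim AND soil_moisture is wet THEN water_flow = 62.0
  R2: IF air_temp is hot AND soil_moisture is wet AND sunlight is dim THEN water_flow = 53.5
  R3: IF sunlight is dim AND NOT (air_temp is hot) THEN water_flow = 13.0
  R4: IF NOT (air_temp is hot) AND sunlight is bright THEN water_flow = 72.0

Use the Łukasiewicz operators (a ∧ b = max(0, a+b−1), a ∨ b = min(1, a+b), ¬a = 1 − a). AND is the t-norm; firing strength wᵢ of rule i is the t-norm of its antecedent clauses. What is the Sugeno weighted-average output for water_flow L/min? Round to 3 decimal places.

62.000

R1 (z=62.0): dim=0.49, wet=0.88; AND[max(0, a+b−1)] → w = 0.37
R2 (z=53.5): hot=0.49, wet=0.88, dim=0.49; AND[max(0, a+b−1)] → w = 0.00
R3 (z=13.0): dim=0.49, ¬hot=1−0.49=0.51; AND[max(0, a+b−1)] → w = 0.00
R4 (z=72.0): ¬hot=1−0.49=0.51, bright=0.23; AND[max(0, a+b−1)] → w = 0.00
Weighted average = (0.37·62.0 + 0.00·53.5 + 0.00·13.0 + 0.00·72.0) / (0.37 + 0.00 + 0.00 + 0.00)
  = 22.9400 / 0.3700 = 62.000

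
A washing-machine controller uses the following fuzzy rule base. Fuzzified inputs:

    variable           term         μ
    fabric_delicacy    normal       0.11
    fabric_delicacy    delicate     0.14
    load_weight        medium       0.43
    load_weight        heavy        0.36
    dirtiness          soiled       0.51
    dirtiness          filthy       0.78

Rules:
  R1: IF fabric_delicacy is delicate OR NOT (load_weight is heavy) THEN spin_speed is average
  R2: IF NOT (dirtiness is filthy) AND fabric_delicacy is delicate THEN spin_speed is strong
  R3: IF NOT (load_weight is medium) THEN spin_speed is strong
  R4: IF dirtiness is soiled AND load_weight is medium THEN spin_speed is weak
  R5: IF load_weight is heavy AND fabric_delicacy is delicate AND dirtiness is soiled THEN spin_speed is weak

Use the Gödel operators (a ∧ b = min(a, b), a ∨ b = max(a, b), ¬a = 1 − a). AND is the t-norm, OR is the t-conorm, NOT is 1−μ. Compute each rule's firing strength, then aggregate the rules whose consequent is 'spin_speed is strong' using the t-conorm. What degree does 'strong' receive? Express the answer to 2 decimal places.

0.57

R1: delicate=0.14, ¬heavy=1−0.36=0.64; OR[max(a, b)] → w = 0.64
R2: ¬filthy=1−0.78=0.22, delicate=0.14; AND[min(a, b)] → w = 0.14
R3: ¬medium=1−0.43=0.57 → w = 0.57
R4: soiled=0.51, medium=0.43; AND[min(a, b)] → w = 0.43
R5: heavy=0.36, delicate=0.14, soiled=0.51; AND[min(a, b)] → w = 0.14
Rules with consequent 'strong': {R2, R3} → strengths 0.14, 0.57
Aggregate via t-conorm [max(a, b)]: 0.57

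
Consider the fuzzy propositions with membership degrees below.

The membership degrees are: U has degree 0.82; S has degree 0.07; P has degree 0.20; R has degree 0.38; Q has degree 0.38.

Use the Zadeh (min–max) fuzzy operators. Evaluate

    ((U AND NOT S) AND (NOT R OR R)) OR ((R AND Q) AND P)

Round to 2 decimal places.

NOT S = 1 − 0.07 = 0.93
U AND NOT S = min(a, b) on (0.82, 0.93) = 0.82
NOT R = 1 − 0.38 = 0.62
NOT R OR R = max(a, b) on (0.62, 0.38) = 0.62
(U AND NOT S) AND (NOT R OR R) = min(a, b) on (0.82, 0.62) = 0.62
R AND Q = min(a, b) on (0.38, 0.38) = 0.38
(R AND Q) AND P = min(a, b) on (0.38, 0.20) = 0.20
((U AND NOT S) AND (NOT R OR R)) OR ((R AND Q) AND P) = max(a, b) on (0.62, 0.20) = 0.62

0.62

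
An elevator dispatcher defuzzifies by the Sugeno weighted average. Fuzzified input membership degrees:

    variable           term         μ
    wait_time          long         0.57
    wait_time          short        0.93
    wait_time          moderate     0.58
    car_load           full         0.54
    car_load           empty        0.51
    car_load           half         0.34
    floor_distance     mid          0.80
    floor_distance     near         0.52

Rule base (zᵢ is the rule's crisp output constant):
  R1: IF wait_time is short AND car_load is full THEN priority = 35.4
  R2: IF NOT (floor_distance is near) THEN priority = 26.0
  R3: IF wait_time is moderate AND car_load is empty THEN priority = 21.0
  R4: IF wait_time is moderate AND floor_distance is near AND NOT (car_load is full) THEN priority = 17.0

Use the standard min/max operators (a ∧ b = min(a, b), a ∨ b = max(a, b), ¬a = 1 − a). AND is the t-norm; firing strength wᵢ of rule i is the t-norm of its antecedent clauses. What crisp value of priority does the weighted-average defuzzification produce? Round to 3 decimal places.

R1 (z=35.4): short=0.93, full=0.54; AND[min(a, b)] → w = 0.54
R2 (z=26.0): ¬near=1−0.52=0.48 → w = 0.48
R3 (z=21.0): moderate=0.58, empty=0.51; AND[min(a, b)] → w = 0.51
R4 (z=17.0): moderate=0.58, near=0.52, ¬full=1−0.54=0.46; AND[min(a, b)] → w = 0.46
Weighted average = (0.54·35.4 + 0.48·26.0 + 0.51·21.0 + 0.46·17.0) / (0.54 + 0.48 + 0.51 + 0.46)
  = 50.1260 / 1.9900 = 25.189

25.189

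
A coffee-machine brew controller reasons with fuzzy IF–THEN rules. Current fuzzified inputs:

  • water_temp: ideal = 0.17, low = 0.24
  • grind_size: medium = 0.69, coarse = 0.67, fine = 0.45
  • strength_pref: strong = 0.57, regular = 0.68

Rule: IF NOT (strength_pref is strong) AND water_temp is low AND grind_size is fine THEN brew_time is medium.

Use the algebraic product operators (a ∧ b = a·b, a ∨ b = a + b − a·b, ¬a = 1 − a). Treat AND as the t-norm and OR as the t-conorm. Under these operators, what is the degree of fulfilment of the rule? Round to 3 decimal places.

firing strength: ¬strong=1−0.57=0.43, low=0.24, fine=0.45; AND[a·b] → w = 0.0464

0.046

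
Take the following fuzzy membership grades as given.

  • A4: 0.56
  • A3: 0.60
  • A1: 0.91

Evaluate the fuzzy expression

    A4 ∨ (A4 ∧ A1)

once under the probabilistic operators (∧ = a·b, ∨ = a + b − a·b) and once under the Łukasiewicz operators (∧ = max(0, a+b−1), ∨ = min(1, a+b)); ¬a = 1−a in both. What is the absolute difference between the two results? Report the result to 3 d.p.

Under probabilistic:
  A4 ∧ A1 = a·b on (0.5600, 0.9100) = 0.5096
  A4 ∨ (A4 ∧ A1) = a + b − a·b on (0.5600, 0.5096) = 0.7842
  → value = 0.7842
Under Łukasiewicz:
  A4 ∧ A1 = max(0, a+b−1) on (0.56, 0.91) = 0.47
  A4 ∨ (A4 ∧ A1) = min(1, a+b) on (0.56, 0.47) = 1.00
  → value = 1.0000
|0.7842 − 1.0000| = 0.216

0.216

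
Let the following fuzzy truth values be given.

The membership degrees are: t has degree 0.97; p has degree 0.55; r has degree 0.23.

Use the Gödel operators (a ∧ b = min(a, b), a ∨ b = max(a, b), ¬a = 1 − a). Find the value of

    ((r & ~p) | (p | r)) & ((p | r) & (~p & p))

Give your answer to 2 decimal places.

~p = 1 − 0.55 = 0.45
r & ~p = min(a, b) on (0.23, 0.45) = 0.23
p | r = max(a, b) on (0.55, 0.23) = 0.55
(r & ~p) | (p | r) = max(a, b) on (0.23, 0.55) = 0.55
p | r = max(a, b) on (0.55, 0.23) = 0.55
~p = 1 − 0.55 = 0.45
~p & p = min(a, b) on (0.45, 0.55) = 0.45
(p | r) & (~p & p) = min(a, b) on (0.55, 0.45) = 0.45
((r & ~p) | (p | r)) & ((p | r) & (~p & p)) = min(a, b) on (0.55, 0.45) = 0.45

0.45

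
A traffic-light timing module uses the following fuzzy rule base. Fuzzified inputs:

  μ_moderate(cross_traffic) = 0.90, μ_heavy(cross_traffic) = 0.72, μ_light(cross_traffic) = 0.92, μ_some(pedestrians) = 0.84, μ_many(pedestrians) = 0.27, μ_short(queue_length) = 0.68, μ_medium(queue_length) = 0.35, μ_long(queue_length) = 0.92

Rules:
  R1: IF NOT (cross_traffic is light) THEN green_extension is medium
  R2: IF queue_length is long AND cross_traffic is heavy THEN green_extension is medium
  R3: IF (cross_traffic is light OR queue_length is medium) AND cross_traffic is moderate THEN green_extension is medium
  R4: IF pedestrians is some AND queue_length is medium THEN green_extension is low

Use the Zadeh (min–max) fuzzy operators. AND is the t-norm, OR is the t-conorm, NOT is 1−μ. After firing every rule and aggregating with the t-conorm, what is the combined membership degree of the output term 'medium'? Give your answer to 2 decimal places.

0.90

R1: ¬light=1−0.92=0.08 → w = 0.08
R2: long=0.92, heavy=0.72; AND[min(a, b)] → w = 0.72
R3: (light=0.92 OR medium=0.35) = 0.92; AND[min(a, b)] with moderate=0.90 → w = 0.90
R4: some=0.84, medium=0.35; AND[min(a, b)] → w = 0.35
Rules with consequent 'medium': {R1, R2, R3} → strengths 0.08, 0.72, 0.90
Aggregate via t-conorm [max(a, b)]: 0.90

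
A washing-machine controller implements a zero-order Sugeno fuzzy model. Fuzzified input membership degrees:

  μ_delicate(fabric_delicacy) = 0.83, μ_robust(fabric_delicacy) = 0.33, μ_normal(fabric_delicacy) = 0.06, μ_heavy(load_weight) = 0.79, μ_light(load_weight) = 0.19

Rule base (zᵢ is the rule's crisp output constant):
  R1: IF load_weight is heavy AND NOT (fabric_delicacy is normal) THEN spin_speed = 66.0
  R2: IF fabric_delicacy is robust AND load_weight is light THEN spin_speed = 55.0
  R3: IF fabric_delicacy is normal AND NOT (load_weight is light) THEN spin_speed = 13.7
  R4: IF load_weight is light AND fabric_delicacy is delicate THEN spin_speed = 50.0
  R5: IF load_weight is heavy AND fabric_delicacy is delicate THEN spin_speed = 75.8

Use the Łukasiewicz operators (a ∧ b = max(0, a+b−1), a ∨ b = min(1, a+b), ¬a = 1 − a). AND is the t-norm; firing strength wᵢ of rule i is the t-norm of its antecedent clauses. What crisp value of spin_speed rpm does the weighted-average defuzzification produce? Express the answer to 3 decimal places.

70.201

R1 (z=66.0): heavy=0.79, ¬normal=1−0.06=0.94; AND[max(0, a+b−1)] → w = 0.73
R2 (z=55.0): robust=0.33, light=0.19; AND[max(0, a+b−1)] → w = 0.00
R3 (z=13.7): normal=0.06, ¬light=1−0.19=0.81; AND[max(0, a+b−1)] → w = 0.00
R4 (z=50.0): light=0.19, delicate=0.83; AND[max(0, a+b−1)] → w = 0.02
R5 (z=75.8): heavy=0.79, delicate=0.83; AND[max(0, a+b−1)] → w = 0.62
Weighted average = (0.73·66.0 + 0.00·55.0 + 0.00·13.7 + 0.02·50.0 + 0.62·75.8) / (0.73 + 0.00 + 0.00 + 0.02 + 0.62)
  = 96.1760 / 1.3700 = 70.201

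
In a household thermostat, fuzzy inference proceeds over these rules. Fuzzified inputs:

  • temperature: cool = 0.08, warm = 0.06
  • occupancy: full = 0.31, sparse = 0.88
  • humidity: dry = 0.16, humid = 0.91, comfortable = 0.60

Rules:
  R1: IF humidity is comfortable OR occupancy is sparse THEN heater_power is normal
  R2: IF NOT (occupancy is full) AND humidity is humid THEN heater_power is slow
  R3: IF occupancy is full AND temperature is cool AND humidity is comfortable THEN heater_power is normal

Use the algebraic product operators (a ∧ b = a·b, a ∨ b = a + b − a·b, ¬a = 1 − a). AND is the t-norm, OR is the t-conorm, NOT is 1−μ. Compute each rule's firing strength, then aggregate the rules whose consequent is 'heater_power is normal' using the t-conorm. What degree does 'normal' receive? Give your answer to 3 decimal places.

R1: comfortable=0.60, sparse=0.88; OR[a + b − a·b] → w = 0.9520
R2: ¬full=1−0.31=0.69, humid=0.91; AND[a·b] → w = 0.6279
R3: full=0.31, cool=0.08, comfortable=0.60; AND[a·b] → w = 0.0149
Rules with consequent 'normal': {R1, R3} → strengths 0.9520, 0.0149
Aggregate via t-conorm [a + b − a·b]: 0.9527

0.953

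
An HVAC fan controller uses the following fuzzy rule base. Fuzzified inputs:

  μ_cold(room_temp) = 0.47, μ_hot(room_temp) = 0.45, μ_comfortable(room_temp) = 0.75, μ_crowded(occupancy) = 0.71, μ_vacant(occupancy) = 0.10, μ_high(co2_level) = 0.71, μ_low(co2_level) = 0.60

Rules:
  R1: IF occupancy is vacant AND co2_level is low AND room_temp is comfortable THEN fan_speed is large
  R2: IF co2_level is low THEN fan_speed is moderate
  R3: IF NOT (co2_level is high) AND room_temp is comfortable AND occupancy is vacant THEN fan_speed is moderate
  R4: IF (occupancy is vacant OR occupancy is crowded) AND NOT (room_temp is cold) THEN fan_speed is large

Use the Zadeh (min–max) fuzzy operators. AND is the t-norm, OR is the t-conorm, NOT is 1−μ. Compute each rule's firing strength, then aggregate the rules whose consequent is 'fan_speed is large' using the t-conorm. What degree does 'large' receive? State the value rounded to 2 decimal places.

R1: vacant=0.10, low=0.60, comfortable=0.75; AND[min(a, b)] → w = 0.10
R2: low=0.60 → w = 0.60
R3: ¬high=1−0.71=0.29, comfortable=0.75, vacant=0.10; AND[min(a, b)] → w = 0.10
R4: (vacant=0.10 OR crowded=0.71) = 0.71; AND[min(a, b)] with ¬cold=1−0.47=0.53 → w = 0.53
Rules with consequent 'large': {R1, R4} → strengths 0.10, 0.53
Aggregate via t-conorm [max(a, b)]: 0.53

0.53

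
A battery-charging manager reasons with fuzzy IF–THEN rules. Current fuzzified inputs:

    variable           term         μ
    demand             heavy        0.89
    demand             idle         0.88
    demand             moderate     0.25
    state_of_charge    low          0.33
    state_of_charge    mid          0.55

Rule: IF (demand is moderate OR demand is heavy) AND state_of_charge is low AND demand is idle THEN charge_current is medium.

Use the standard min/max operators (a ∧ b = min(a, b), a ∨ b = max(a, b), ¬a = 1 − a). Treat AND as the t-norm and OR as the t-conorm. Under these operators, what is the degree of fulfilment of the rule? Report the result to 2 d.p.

0.33

firing strength: (moderate=0.25 OR heavy=0.89) = 0.89; AND[min(a, b)] with low=0.33, idle=0.88 → w = 0.33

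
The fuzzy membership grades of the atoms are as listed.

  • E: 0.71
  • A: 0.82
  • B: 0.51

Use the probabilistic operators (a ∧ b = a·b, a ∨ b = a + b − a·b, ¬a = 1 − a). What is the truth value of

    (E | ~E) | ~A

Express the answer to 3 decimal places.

~E = 1 − 0.7100 = 0.2900
E | ~E = a + b − a·b on (0.7100, 0.2900) = 0.7941
~A = 1 − 0.8200 = 0.1800
(E | ~E) | ~A = a + b − a·b on (0.7941, 0.1800) = 0.8312

0.831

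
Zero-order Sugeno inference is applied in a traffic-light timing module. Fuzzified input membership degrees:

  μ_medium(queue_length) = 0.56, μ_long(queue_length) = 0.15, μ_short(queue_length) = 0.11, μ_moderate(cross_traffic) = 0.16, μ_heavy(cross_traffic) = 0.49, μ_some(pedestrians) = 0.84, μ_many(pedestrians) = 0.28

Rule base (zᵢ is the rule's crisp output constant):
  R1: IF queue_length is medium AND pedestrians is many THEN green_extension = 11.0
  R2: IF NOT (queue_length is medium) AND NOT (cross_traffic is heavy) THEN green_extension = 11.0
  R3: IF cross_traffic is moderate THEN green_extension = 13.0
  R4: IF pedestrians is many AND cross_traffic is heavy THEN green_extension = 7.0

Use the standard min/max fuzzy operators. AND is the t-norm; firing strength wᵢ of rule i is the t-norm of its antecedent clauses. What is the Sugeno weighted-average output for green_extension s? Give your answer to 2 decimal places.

R1 (z=11.0): medium=0.56, many=0.28; AND[min(a, b)] → w = 0.28
R2 (z=11.0): ¬medium=1−0.56=0.44, ¬heavy=1−0.49=0.51; AND[min(a, b)] → w = 0.44
R3 (z=13.0): moderate=0.16 → w = 0.16
R4 (z=7.0): many=0.28, heavy=0.49; AND[min(a, b)] → w = 0.28
Weighted average = (0.28·11.0 + 0.44·11.0 + 0.16·13.0 + 0.28·7.0) / (0.28 + 0.44 + 0.16 + 0.28)
  = 11.9600 / 1.1600 = 10.31

10.31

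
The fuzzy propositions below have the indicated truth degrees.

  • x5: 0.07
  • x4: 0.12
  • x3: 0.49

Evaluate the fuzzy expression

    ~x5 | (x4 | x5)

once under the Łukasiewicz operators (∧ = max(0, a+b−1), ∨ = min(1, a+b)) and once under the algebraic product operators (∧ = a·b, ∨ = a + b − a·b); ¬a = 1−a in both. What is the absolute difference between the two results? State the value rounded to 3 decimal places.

Under Łukasiewicz:
  ~x5 = 1 − 0.07 = 0.93
  x4 | x5 = min(1, a+b) on (0.12, 0.07) = 0.19
  ~x5 | (x4 | x5) = min(1, a+b) on (0.93, 0.19) = 1.00
  → value = 1.0000
Under algebraic product:
  ~x5 = 1 − 0.0700 = 0.9300
  x4 | x5 = a + b − a·b on (0.1200, 0.0700) = 0.1816
  ~x5 | (x4 | x5) = a + b − a·b on (0.9300, 0.1816) = 0.9427
  → value = 0.9427
|1.0000 − 0.9427| = 0.057

0.057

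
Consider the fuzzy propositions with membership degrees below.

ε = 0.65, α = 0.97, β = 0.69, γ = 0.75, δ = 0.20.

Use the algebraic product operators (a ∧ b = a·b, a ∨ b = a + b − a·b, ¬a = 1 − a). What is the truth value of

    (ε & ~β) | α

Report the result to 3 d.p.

0.976

~β = 1 − 0.6900 = 0.3100
ε & ~β = a·b on (0.6500, 0.3100) = 0.2015
(ε & ~β) | α = a + b − a·b on (0.2015, 0.9700) = 0.9760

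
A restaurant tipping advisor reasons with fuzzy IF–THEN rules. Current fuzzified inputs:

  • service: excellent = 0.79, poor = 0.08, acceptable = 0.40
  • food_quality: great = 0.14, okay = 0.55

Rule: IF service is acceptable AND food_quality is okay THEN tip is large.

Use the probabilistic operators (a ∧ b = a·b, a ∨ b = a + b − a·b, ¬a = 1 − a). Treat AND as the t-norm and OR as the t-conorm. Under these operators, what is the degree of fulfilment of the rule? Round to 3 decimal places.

firing strength: acceptable=0.40, okay=0.55; AND[a·b] → w = 0.2200

0.220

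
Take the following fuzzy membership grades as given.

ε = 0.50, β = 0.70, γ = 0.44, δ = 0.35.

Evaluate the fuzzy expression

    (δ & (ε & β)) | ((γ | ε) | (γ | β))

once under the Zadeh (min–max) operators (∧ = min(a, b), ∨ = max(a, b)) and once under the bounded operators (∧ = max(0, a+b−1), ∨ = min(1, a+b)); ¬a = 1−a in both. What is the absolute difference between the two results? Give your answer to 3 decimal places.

Under Zadeh (min–max):
  ε & β = min(a, b) on (0.50, 0.70) = 0.50
  δ & (ε & β) = min(a, b) on (0.35, 0.50) = 0.35
  γ | ε = max(a, b) on (0.44, 0.50) = 0.50
  γ | β = max(a, b) on (0.44, 0.70) = 0.70
  (γ | ε) | (γ | β) = max(a, b) on (0.50, 0.70) = 0.70
  (δ & (ε & β)) | ((γ | ε) | (γ | β)) = max(a, b) on (0.35, 0.70) = 0.70
  → value = 0.7000
Under bounded:
  ε & β = max(0, a+b−1) on (0.50, 0.70) = 0.20
  δ & (ε & β) = max(0, a+b−1) on (0.35, 0.20) = 0.00
  γ | ε = min(1, a+b) on (0.44, 0.50) = 0.94
  γ | β = min(1, a+b) on (0.44, 0.70) = 1.00
  (γ | ε) | (γ | β) = min(1, a+b) on (0.94, 1.00) = 1.00
  (δ & (ε & β)) | ((γ | ε) | (γ | β)) = min(1, a+b) on (0.00, 1.00) = 1.00
  → value = 1.0000
|0.7000 − 1.0000| = 0.300

0.300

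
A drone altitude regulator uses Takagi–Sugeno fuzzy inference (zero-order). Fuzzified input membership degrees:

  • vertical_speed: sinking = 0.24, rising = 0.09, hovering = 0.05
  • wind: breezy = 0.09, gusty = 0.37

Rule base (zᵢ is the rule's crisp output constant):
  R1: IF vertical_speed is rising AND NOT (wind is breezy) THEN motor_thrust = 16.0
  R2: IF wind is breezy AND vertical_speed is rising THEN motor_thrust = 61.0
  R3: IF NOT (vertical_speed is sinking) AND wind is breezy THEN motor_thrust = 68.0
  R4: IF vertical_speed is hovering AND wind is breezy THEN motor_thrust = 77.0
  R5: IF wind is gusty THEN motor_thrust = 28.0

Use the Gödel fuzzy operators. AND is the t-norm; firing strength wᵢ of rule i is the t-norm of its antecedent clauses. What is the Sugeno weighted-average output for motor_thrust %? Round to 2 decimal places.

R1 (z=16.0): rising=0.09, ¬breezy=1−0.09=0.91; AND[min(a, b)] → w = 0.09
R2 (z=61.0): breezy=0.09, rising=0.09; AND[min(a, b)] → w = 0.09
R3 (z=68.0): ¬sinking=1−0.24=0.76, breezy=0.09; AND[min(a, b)] → w = 0.09
R4 (z=77.0): hovering=0.05, breezy=0.09; AND[min(a, b)] → w = 0.05
R5 (z=28.0): gusty=0.37 → w = 0.37
Weighted average = (0.09·16.0 + 0.09·61.0 + 0.09·68.0 + 0.05·77.0 + 0.37·28.0) / (0.09 + 0.09 + 0.09 + 0.05 + 0.37)
  = 27.2600 / 0.6900 = 39.51

39.51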